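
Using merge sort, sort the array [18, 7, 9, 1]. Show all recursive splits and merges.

Merge sort trace:

Split: [18, 7, 9, 1] -> [18, 7] and [9, 1]
  Split: [18, 7] -> [18] and [7]
  Merge: [18] + [7] -> [7, 18]
  Split: [9, 1] -> [9] and [1]
  Merge: [9] + [1] -> [1, 9]
Merge: [7, 18] + [1, 9] -> [1, 7, 9, 18]

Final sorted array: [1, 7, 9, 18]

The merge sort proceeds by recursively splitting the array and merging sorted halves.
After all merges, the sorted array is [1, 7, 9, 18].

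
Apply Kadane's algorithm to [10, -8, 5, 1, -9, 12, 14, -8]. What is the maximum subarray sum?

Using Kadane's algorithm on [10, -8, 5, 1, -9, 12, 14, -8]:

Scanning through the array:
Position 1 (value -8): max_ending_here = 2, max_so_far = 10
Position 2 (value 5): max_ending_here = 7, max_so_far = 10
Position 3 (value 1): max_ending_here = 8, max_so_far = 10
Position 4 (value -9): max_ending_here = -1, max_so_far = 10
Position 5 (value 12): max_ending_here = 12, max_so_far = 12
Position 6 (value 14): max_ending_here = 26, max_so_far = 26
Position 7 (value -8): max_ending_here = 18, max_so_far = 26

Maximum subarray: [12, 14]
Maximum sum: 26

The maximum subarray is [12, 14] with sum 26. This subarray runs from index 5 to index 6.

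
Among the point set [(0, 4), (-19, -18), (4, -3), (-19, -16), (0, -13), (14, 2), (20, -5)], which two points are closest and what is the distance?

Computing all pairwise distances among 7 points:

d((0, 4), (-19, -18)) = 29.0689
d((0, 4), (4, -3)) = 8.0623
d((0, 4), (-19, -16)) = 27.5862
d((0, 4), (0, -13)) = 17.0
d((0, 4), (14, 2)) = 14.1421
d((0, 4), (20, -5)) = 21.9317
d((-19, -18), (4, -3)) = 27.4591
d((-19, -18), (-19, -16)) = 2.0 <-- minimum
d((-19, -18), (0, -13)) = 19.6469
d((-19, -18), (14, 2)) = 38.5876
d((-19, -18), (20, -5)) = 41.1096
d((4, -3), (-19, -16)) = 26.4197
d((4, -3), (0, -13)) = 10.7703
d((4, -3), (14, 2)) = 11.1803
d((4, -3), (20, -5)) = 16.1245
d((-19, -16), (0, -13)) = 19.2354
d((-19, -16), (14, 2)) = 37.5899
d((-19, -16), (20, -5)) = 40.5216
d((0, -13), (14, 2)) = 20.5183
d((0, -13), (20, -5)) = 21.5407
d((14, 2), (20, -5)) = 9.2195

Closest pair: (-19, -18) and (-19, -16) with distance 2.0

The closest pair is (-19, -18) and (-19, -16) with Euclidean distance 2.0. For 7 points, brute-force pairwise comparison is shown above. For large n, the divide-and-conquer algorithm (sort by x, recurse on halves, check the dividing strip) achieves O(n log n).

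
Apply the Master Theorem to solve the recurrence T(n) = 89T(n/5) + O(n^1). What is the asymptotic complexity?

Master Theorem for T(n) = 89T(n/5) + O(n^1):

a = 89, b = 5, c = 1
log_b(a) = log_5(89) = 2.7889

Case 1: c = 1 < log_5(89) = 2.7889
T(n) = O(n^(log_5 89))

For T(n) = 89T(n/5) + O(n^1): log_5(89) = 2.7889. This is Case 1 of the Master Theorem (c < log_b(a), work dominated by leaves), giving O(n^(log_5 89)).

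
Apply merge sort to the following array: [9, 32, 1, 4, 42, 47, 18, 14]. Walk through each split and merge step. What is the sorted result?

Merge sort trace:

Split: [9, 32, 1, 4, 42, 47, 18, 14] -> [9, 32, 1, 4] and [42, 47, 18, 14]
  Split: [9, 32, 1, 4] -> [9, 32] and [1, 4]
    Split: [9, 32] -> [9] and [32]
    Merge: [9] + [32] -> [9, 32]
    Split: [1, 4] -> [1] and [4]
    Merge: [1] + [4] -> [1, 4]
  Merge: [9, 32] + [1, 4] -> [1, 4, 9, 32]
  Split: [42, 47, 18, 14] -> [42, 47] and [18, 14]
    Split: [42, 47] -> [42] and [47]
    Merge: [42] + [47] -> [42, 47]
    Split: [18, 14] -> [18] and [14]
    Merge: [18] + [14] -> [14, 18]
  Merge: [42, 47] + [14, 18] -> [14, 18, 42, 47]
Merge: [1, 4, 9, 32] + [14, 18, 42, 47] -> [1, 4, 9, 14, 18, 32, 42, 47]

Final sorted array: [1, 4, 9, 14, 18, 32, 42, 47]

The merge sort proceeds by recursively splitting the array and merging sorted halves.
After all merges, the sorted array is [1, 4, 9, 14, 18, 32, 42, 47].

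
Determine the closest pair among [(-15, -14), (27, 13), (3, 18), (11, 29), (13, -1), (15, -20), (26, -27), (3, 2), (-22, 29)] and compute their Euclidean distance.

Computing all pairwise distances among 9 points:

d((-15, -14), (27, 13)) = 49.93
d((-15, -14), (3, 18)) = 36.7151
d((-15, -14), (11, 29)) = 50.2494
d((-15, -14), (13, -1)) = 30.8707
d((-15, -14), (15, -20)) = 30.5941
d((-15, -14), (26, -27)) = 43.0116
d((-15, -14), (3, 2)) = 24.0832
d((-15, -14), (-22, 29)) = 43.566
d((27, 13), (3, 18)) = 24.5153
d((27, 13), (11, 29)) = 22.6274
d((27, 13), (13, -1)) = 19.799
d((27, 13), (15, -20)) = 35.1141
d((27, 13), (26, -27)) = 40.0125
d((27, 13), (3, 2)) = 26.4008
d((27, 13), (-22, 29)) = 51.5461
d((3, 18), (11, 29)) = 13.6015
d((3, 18), (13, -1)) = 21.4709
d((3, 18), (15, -20)) = 39.8497
d((3, 18), (26, -27)) = 50.5371
d((3, 18), (3, 2)) = 16.0
d((3, 18), (-22, 29)) = 27.313
d((11, 29), (13, -1)) = 30.0666
d((11, 29), (15, -20)) = 49.163
d((11, 29), (26, -27)) = 57.9741
d((11, 29), (3, 2)) = 28.1603
d((11, 29), (-22, 29)) = 33.0
d((13, -1), (15, -20)) = 19.105
d((13, -1), (26, -27)) = 29.0689
d((13, -1), (3, 2)) = 10.4403 <-- minimum
d((13, -1), (-22, 29)) = 46.0977
d((15, -20), (26, -27)) = 13.0384
d((15, -20), (3, 2)) = 25.0599
d((15, -20), (-22, 29)) = 61.4003
d((26, -27), (3, 2)) = 37.0135
d((26, -27), (-22, 29)) = 73.7564
d((3, 2), (-22, 29)) = 36.7967

Closest pair: (13, -1) and (3, 2) with distance 10.4403

The closest pair is (13, -1) and (3, 2) with Euclidean distance 10.4403. For 9 points, brute-force pairwise comparison is shown above. For large n, the divide-and-conquer algorithm (sort by x, recurse on halves, check the dividing strip) achieves O(n log n).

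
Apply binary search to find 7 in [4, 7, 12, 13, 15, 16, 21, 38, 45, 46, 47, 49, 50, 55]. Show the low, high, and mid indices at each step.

Binary search for 7 in [4, 7, 12, 13, 15, 16, 21, 38, 45, 46, 47, 49, 50, 55]:

lo=0, hi=13, mid=6, arr[mid]=21 -> 21 > 7, search left half
lo=0, hi=5, mid=2, arr[mid]=12 -> 12 > 7, search left half
lo=0, hi=1, mid=0, arr[mid]=4 -> 4 < 7, search right half
lo=1, hi=1, mid=1, arr[mid]=7 -> Found target at index 1!

Binary search finds 7 at index 1 after 4 comparisons. The search repeatedly halves the search space by comparing with the middle element.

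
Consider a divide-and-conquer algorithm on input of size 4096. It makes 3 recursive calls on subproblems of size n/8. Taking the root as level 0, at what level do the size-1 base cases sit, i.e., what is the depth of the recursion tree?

For divide and conquer with division factor 8:

Problem sizes at each level:
Level 0: 4096
Level 1: 512
Level 2: 64
Level 3: 8
Level 4: 1

The root is level 0 and the size-1 base case is level 4 (the tree spans levels 0 through 4, i.e. 5 levels counting the root), so the depth is the number of divisions: log_8(4096) = 4

The recursion tree depth is log_8(4096) = 4. At each level, the problem size is divided by 8, so it takes 4 divisions to reduce to a base case of size 1. The algorithm makes 3 recursive calls at each level.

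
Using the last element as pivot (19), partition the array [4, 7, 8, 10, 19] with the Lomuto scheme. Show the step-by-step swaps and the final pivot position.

Lomuto partition with pivot = 19:

Initial array: [4, 7, 8, 10, 19]

arr[0]=4 <= 19: swap with position 0, array becomes [4, 7, 8, 10, 19]
arr[1]=7 <= 19: swap with position 1, array becomes [4, 7, 8, 10, 19]
arr[2]=8 <= 19: swap with position 2, array becomes [4, 7, 8, 10, 19]
arr[3]=10 <= 19: swap with position 3, array becomes [4, 7, 8, 10, 19]

Place pivot at position 4: [4, 7, 8, 10, 19]
Pivot position: 4

After partitioning with pivot 19, the array becomes [4, 7, 8, 10, 19]. The pivot is placed at index 4. All elements to the left of the pivot are <= 19, and all elements to the right are > 19.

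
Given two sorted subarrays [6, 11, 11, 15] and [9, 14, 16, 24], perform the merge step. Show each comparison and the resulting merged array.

Merging process:

Compare 6 vs 9: take 6 from left. Merged: [6]
Compare 11 vs 9: take 9 from right. Merged: [6, 9]
Compare 11 vs 14: take 11 from left. Merged: [6, 9, 11]
Compare 11 vs 14: take 11 from left. Merged: [6, 9, 11, 11]
Compare 15 vs 14: take 14 from right. Merged: [6, 9, 11, 11, 14]
Compare 15 vs 16: take 15 from left. Merged: [6, 9, 11, 11, 14, 15]
Append remaining from right: [16, 24]. Merged: [6, 9, 11, 11, 14, 15, 16, 24]

Final merged array: [6, 9, 11, 11, 14, 15, 16, 24]
Total comparisons: 6

The merged array is [6, 9, 11, 11, 14, 15, 16, 24], requiring 6 comparisons. The merge step runs in O(n) time where n is the total number of elements.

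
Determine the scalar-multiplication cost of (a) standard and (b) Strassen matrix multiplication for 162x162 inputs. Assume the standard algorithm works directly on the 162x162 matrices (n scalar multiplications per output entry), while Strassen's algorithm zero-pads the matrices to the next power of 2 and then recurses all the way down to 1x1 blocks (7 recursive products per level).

Matrix multiplication for 162x162 matrices:

Strassen's algorithm requires power-of-2 dimensions. Pad 162x162 to 256x256 (next power of 2).

Standard algorithm: 162^3 = 4251528 multiplications
Strassen's algorithm: 7^(log2(256)) = 7^8 = 5764801 multiplications
Difference: 4251528 - 5764801 = -1513273 (Strassen uses MORE here due to padding overhead — for small or just-over-power-of-2 n, padding can outweigh the per-level savings)

Standard: 4251528 multiplications (162^3). Strassen: 5764801 multiplications (7^8, after padding to 256x256). Strassen reduces 8 recursive multiplications to 7 at each level.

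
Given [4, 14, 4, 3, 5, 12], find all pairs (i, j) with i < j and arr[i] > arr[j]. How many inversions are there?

Finding inversions in [4, 14, 4, 3, 5, 12]:

(0, 3): arr[0]=4 > arr[3]=3
(1, 2): arr[1]=14 > arr[2]=4
(1, 3): arr[1]=14 > arr[3]=3
(1, 4): arr[1]=14 > arr[4]=5
(1, 5): arr[1]=14 > arr[5]=12
(2, 3): arr[2]=4 > arr[3]=3

Total inversions: 6

The array has 6 inversion(s): (0,3), (1,2), (1,3), (1,4), (1,5), (2,3). Each pair (i,j) satisfies i < j and arr[i] > arr[j].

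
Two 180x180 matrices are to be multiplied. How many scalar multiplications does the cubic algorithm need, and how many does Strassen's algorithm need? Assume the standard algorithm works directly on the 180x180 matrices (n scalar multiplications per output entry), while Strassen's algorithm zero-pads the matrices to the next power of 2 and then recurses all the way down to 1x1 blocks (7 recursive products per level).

Matrix multiplication for 180x180 matrices:

Strassen's algorithm requires power-of-2 dimensions. Pad 180x180 to 256x256 (next power of 2).

Standard algorithm: 180^3 = 5832000 multiplications
Strassen's algorithm: 7^(log2(256)) = 7^8 = 5764801 multiplications
Savings: 5832000 - 5764801 = 67199 multiplications

Standard: 5832000 multiplications (180^3). Strassen: 5764801 multiplications (7^8, after padding to 256x256). Strassen reduces 8 recursive multiplications to 7 at each level.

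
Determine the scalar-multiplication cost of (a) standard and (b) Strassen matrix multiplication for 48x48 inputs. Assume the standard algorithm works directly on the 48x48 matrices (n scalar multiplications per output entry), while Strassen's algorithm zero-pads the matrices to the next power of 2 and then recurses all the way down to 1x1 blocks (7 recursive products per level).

Matrix multiplication for 48x48 matrices:

Strassen's algorithm requires power-of-2 dimensions. Pad 48x48 to 64x64 (next power of 2).

Standard algorithm: 48^3 = 110592 multiplications
Strassen's algorithm: 7^(log2(64)) = 7^6 = 117649 multiplications
Difference: 110592 - 117649 = -7057 (Strassen uses MORE here due to padding overhead — for small or just-over-power-of-2 n, padding can outweigh the per-level savings)

Standard: 110592 multiplications (48^3). Strassen: 117649 multiplications (7^6, after padding to 64x64). Strassen reduces 8 recursive multiplications to 7 at each level.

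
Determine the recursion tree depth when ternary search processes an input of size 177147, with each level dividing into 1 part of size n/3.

For divide and conquer with division factor 3:

Problem sizes at each level:
Level 0: 177147
Level 1: 59049
Level 2: 19683
Level 3: 6561
Level 4: 2187
Level 5: 729
Level 6: 243
Level 7: 81
Level 8: 27
Level 9: 9
Level 10: 3
Level 11: 1

The root is level 0 and the size-1 base case is level 11 (the tree spans levels 0 through 11, i.e. 12 levels counting the root), so the depth is the number of divisions: log_3(177147) = 11

The recursion tree depth is log_3(177147) = 11. At each level, the problem size is divided by 3, so it takes 11 divisions to reduce to a base case of size 1. The algorithm makes 1 recursive call at each level.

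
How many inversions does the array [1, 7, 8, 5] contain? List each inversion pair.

Finding inversions in [1, 7, 8, 5]:

(1, 3): arr[1]=7 > arr[3]=5
(2, 3): arr[2]=8 > arr[3]=5

Total inversions: 2

The array has 2 inversion(s): (1,3), (2,3). Each pair (i,j) satisfies i < j and arr[i] > arr[j].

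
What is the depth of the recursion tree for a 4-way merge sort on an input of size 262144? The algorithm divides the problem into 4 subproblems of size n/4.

For divide and conquer with division factor 4:

Problem sizes at each level:
Level 0: 262144
Level 1: 65536
Level 2: 16384
Level 3: 4096
Level 4: 1024
Level 5: 256
Level 6: 64
Level 7: 16
Level 8: 4
Level 9: 1

The root is level 0 and the size-1 base case is level 9 (the tree spans levels 0 through 9, i.e. 10 levels counting the root), so the depth is the number of divisions: log_4(262144) = 9

The recursion tree depth is log_4(262144) = 9. At each level, the problem size is divided by 4, so it takes 9 divisions to reduce to a base case of size 1. The algorithm makes 4 recursive calls at each level.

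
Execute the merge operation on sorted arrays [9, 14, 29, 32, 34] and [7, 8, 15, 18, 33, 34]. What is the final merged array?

Merging process:

Compare 9 vs 7: take 7 from right. Merged: [7]
Compare 9 vs 8: take 8 from right. Merged: [7, 8]
Compare 9 vs 15: take 9 from left. Merged: [7, 8, 9]
Compare 14 vs 15: take 14 from left. Merged: [7, 8, 9, 14]
Compare 29 vs 15: take 15 from right. Merged: [7, 8, 9, 14, 15]
Compare 29 vs 18: take 18 from right. Merged: [7, 8, 9, 14, 15, 18]
Compare 29 vs 33: take 29 from left. Merged: [7, 8, 9, 14, 15, 18, 29]
Compare 32 vs 33: take 32 from left. Merged: [7, 8, 9, 14, 15, 18, 29, 32]
Compare 34 vs 33: take 33 from right. Merged: [7, 8, 9, 14, 15, 18, 29, 32, 33]
Compare 34 vs 34: take 34 from left. Merged: [7, 8, 9, 14, 15, 18, 29, 32, 33, 34]
Append remaining from right: [34]. Merged: [7, 8, 9, 14, 15, 18, 29, 32, 33, 34, 34]

Final merged array: [7, 8, 9, 14, 15, 18, 29, 32, 33, 34, 34]
Total comparisons: 10

The merged array is [7, 8, 9, 14, 15, 18, 29, 32, 33, 34, 34], requiring 10 comparisons. The merge step runs in O(n) time where n is the total number of elements.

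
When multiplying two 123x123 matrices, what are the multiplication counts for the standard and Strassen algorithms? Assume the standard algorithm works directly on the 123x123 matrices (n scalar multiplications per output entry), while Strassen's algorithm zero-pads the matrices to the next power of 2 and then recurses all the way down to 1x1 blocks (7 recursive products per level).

Matrix multiplication for 123x123 matrices:

Strassen's algorithm requires power-of-2 dimensions. Pad 123x123 to 128x128 (next power of 2).

Standard algorithm: 123^3 = 1860867 multiplications
Strassen's algorithm: 7^(log2(128)) = 7^7 = 823543 multiplications
Savings: 1860867 - 823543 = 1037324 multiplications

Standard: 1860867 multiplications (123^3). Strassen: 823543 multiplications (7^7, after padding to 128x128). Strassen reduces 8 recursive multiplications to 7 at each level.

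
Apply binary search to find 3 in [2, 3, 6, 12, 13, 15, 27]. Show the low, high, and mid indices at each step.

Binary search for 3 in [2, 3, 6, 12, 13, 15, 27]:

lo=0, hi=6, mid=3, arr[mid]=12 -> 12 > 3, search left half
lo=0, hi=2, mid=1, arr[mid]=3 -> Found target at index 1!

Binary search finds 3 at index 1 after 2 comparisons. The search repeatedly halves the search space by comparing with the middle element.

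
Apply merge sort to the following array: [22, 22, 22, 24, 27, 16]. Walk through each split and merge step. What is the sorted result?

Merge sort trace:

Split: [22, 22, 22, 24, 27, 16] -> [22, 22, 22] and [24, 27, 16]
  Split: [22, 22, 22] -> [22] and [22, 22]
    Split: [22, 22] -> [22] and [22]
    Merge: [22] + [22] -> [22, 22]
  Merge: [22] + [22, 22] -> [22, 22, 22]
  Split: [24, 27, 16] -> [24] and [27, 16]
    Split: [27, 16] -> [27] and [16]
    Merge: [27] + [16] -> [16, 27]
  Merge: [24] + [16, 27] -> [16, 24, 27]
Merge: [22, 22, 22] + [16, 24, 27] -> [16, 22, 22, 22, 24, 27]

Final sorted array: [16, 22, 22, 22, 24, 27]

The merge sort proceeds by recursively splitting the array and merging sorted halves.
After all merges, the sorted array is [16, 22, 22, 22, 24, 27].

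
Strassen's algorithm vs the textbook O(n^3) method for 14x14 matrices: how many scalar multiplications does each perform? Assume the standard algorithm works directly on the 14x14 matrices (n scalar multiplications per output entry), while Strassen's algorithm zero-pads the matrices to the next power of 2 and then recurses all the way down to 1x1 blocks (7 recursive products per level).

Matrix multiplication for 14x14 matrices:

Strassen's algorithm requires power-of-2 dimensions. Pad 14x14 to 16x16 (next power of 2).

Standard algorithm: 14^3 = 2744 multiplications
Strassen's algorithm: 7^(log2(16)) = 7^4 = 2401 multiplications
Savings: 2744 - 2401 = 343 multiplications

Standard: 2744 multiplications (14^3). Strassen: 2401 multiplications (7^4, after padding to 16x16). Strassen reduces 8 recursive multiplications to 7 at each level.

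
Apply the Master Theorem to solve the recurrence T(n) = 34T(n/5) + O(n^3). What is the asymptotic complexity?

Master Theorem for T(n) = 34T(n/5) + O(n^3):

a = 34, b = 5, c = 3
log_b(a) = log_5(34) = 2.1911

Case 3: c = 3 > log_5(34) = 2.1911
T(n) = O(n^3) = O(n^3)

For T(n) = 34T(n/5) + O(n^3): log_5(34) = 2.1911. This is Case 3 of the Master Theorem (c > log_b(a), work dominated by root), giving O(n^3).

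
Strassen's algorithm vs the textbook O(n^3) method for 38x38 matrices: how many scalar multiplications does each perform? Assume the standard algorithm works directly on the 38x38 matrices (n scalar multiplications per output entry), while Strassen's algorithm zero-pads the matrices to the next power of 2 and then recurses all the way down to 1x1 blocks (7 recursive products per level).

Matrix multiplication for 38x38 matrices:

Strassen's algorithm requires power-of-2 dimensions. Pad 38x38 to 64x64 (next power of 2).

Standard algorithm: 38^3 = 54872 multiplications
Strassen's algorithm: 7^(log2(64)) = 7^6 = 117649 multiplications
Difference: 54872 - 117649 = -62777 (Strassen uses MORE here due to padding overhead — for small or just-over-power-of-2 n, padding can outweigh the per-level savings)

Standard: 54872 multiplications (38^3). Strassen: 117649 multiplications (7^6, after padding to 64x64). Strassen reduces 8 recursive multiplications to 7 at each level.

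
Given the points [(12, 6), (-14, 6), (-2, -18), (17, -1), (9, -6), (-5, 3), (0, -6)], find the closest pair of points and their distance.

Computing all pairwise distances among 7 points:

d((12, 6), (-14, 6)) = 26.0
d((12, 6), (-2, -18)) = 27.7849
d((12, 6), (17, -1)) = 8.6023 <-- minimum
d((12, 6), (9, -6)) = 12.3693
d((12, 6), (-5, 3)) = 17.2627
d((12, 6), (0, -6)) = 16.9706
d((-14, 6), (-2, -18)) = 26.8328
d((-14, 6), (17, -1)) = 31.7805
d((-14, 6), (9, -6)) = 25.9422
d((-14, 6), (-5, 3)) = 9.4868
d((-14, 6), (0, -6)) = 18.4391
d((-2, -18), (17, -1)) = 25.4951
d((-2, -18), (9, -6)) = 16.2788
d((-2, -18), (-5, 3)) = 21.2132
d((-2, -18), (0, -6)) = 12.1655
d((17, -1), (9, -6)) = 9.434
d((17, -1), (-5, 3)) = 22.3607
d((17, -1), (0, -6)) = 17.72
d((9, -6), (-5, 3)) = 16.6433
d((9, -6), (0, -6)) = 9.0
d((-5, 3), (0, -6)) = 10.2956

Closest pair: (12, 6) and (17, -1) with distance 8.6023

The closest pair is (12, 6) and (17, -1) with Euclidean distance 8.6023. For 7 points, brute-force pairwise comparison is shown above. For large n, the divide-and-conquer algorithm (sort by x, recurse on halves, check the dividing strip) achieves O(n log n).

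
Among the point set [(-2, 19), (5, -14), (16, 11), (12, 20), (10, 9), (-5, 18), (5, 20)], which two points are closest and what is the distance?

Computing all pairwise distances among 7 points:

d((-2, 19), (5, -14)) = 33.7343
d((-2, 19), (16, 11)) = 19.6977
d((-2, 19), (12, 20)) = 14.0357
d((-2, 19), (10, 9)) = 15.6205
d((-2, 19), (-5, 18)) = 3.1623 <-- minimum
d((-2, 19), (5, 20)) = 7.0711
d((5, -14), (16, 11)) = 27.313
d((5, -14), (12, 20)) = 34.7131
d((5, -14), (10, 9)) = 23.5372
d((5, -14), (-5, 18)) = 33.5261
d((5, -14), (5, 20)) = 34.0
d((16, 11), (12, 20)) = 9.8489
d((16, 11), (10, 9)) = 6.3246
d((16, 11), (-5, 18)) = 22.1359
d((16, 11), (5, 20)) = 14.2127
d((12, 20), (10, 9)) = 11.1803
d((12, 20), (-5, 18)) = 17.1172
d((12, 20), (5, 20)) = 7.0
d((10, 9), (-5, 18)) = 17.4929
d((10, 9), (5, 20)) = 12.083
d((-5, 18), (5, 20)) = 10.198

Closest pair: (-2, 19) and (-5, 18) with distance 3.1623

The closest pair is (-2, 19) and (-5, 18) with Euclidean distance 3.1623. For 7 points, brute-force pairwise comparison is shown above. For large n, the divide-and-conquer algorithm (sort by x, recurse on halves, check the dividing strip) achieves O(n log n).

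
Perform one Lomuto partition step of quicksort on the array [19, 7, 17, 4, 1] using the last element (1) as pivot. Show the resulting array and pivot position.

Lomuto partition with pivot = 1:

Initial array: [19, 7, 17, 4, 1]

arr[0]=19 > 1: no swap
arr[1]=7 > 1: no swap
arr[2]=17 > 1: no swap
arr[3]=4 > 1: no swap

Place pivot at position 0: [1, 7, 17, 4, 19]
Pivot position: 0

After partitioning with pivot 1, the array becomes [1, 7, 17, 4, 19]. The pivot is placed at index 0. All elements to the left of the pivot are <= 1, and all elements to the right are > 1.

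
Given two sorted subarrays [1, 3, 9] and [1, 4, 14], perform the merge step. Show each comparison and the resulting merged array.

Merging process:

Compare 1 vs 1: take 1 from left. Merged: [1]
Compare 3 vs 1: take 1 from right. Merged: [1, 1]
Compare 3 vs 4: take 3 from left. Merged: [1, 1, 3]
Compare 9 vs 4: take 4 from right. Merged: [1, 1, 3, 4]
Compare 9 vs 14: take 9 from left. Merged: [1, 1, 3, 4, 9]
Append remaining from right: [14]. Merged: [1, 1, 3, 4, 9, 14]

Final merged array: [1, 1, 3, 4, 9, 14]
Total comparisons: 5

The merged array is [1, 1, 3, 4, 9, 14], requiring 5 comparisons. The merge step runs in O(n) time where n is the total number of elements.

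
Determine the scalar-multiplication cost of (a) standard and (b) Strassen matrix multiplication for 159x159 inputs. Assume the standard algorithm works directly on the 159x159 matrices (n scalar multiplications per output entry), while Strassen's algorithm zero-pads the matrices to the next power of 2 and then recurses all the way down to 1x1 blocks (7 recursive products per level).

Matrix multiplication for 159x159 matrices:

Strassen's algorithm requires power-of-2 dimensions. Pad 159x159 to 256x256 (next power of 2).

Standard algorithm: 159^3 = 4019679 multiplications
Strassen's algorithm: 7^(log2(256)) = 7^8 = 5764801 multiplications
Difference: 4019679 - 5764801 = -1745122 (Strassen uses MORE here due to padding overhead — for small or just-over-power-of-2 n, padding can outweigh the per-level savings)

Standard: 4019679 multiplications (159^3). Strassen: 5764801 multiplications (7^8, after padding to 256x256). Strassen reduces 8 recursive multiplications to 7 at each level.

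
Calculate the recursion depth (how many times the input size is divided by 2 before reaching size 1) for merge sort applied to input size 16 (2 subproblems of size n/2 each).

For divide and conquer with division factor 2:

Problem sizes at each level:
Level 0: 16
Level 1: 8
Level 2: 4
Level 3: 2
Level 4: 1

The root is level 0 and the size-1 base case is level 4 (the tree spans levels 0 through 4, i.e. 5 levels counting the root), so the depth is the number of divisions: log_2(16) = 4

The recursion tree depth is log_2(16) = 4. At each level, the problem size is divided by 2, so it takes 4 divisions to reduce to a base case of size 1. The algorithm makes 2 recursive calls at each level.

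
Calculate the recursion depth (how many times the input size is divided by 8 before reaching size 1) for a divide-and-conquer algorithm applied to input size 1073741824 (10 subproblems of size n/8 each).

For divide and conquer with division factor 8:

Problem sizes at each level:
Level 0: 1073741824
Level 1: 134217728
Level 2: 16777216
Level 3: 2097152
Level 4: 262144
Level 5: 32768
Level 6: 4096
Level 7: 512
Level 8: 64
Level 9: 8
Level 10: 1

The root is level 0 and the size-1 base case is level 10 (the tree spans levels 0 through 10, i.e. 11 levels counting the root), so the depth is the number of divisions: log_8(1073741824) = 10

The recursion tree depth is log_8(1073741824) = 10. At each level, the problem size is divided by 8, so it takes 10 divisions to reduce to a base case of size 1. The algorithm makes 10 recursive calls at each level.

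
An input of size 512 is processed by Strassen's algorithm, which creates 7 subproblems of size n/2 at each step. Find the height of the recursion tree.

For divide and conquer with division factor 2:

Problem sizes at each level:
Level 0: 512
Level 1: 256
Level 2: 128
Level 3: 64
Level 4: 32
Level 5: 16
Level 6: 8
Level 7: 4
Level 8: 2
Level 9: 1

The root is level 0 and the size-1 base case is level 9 (the tree spans levels 0 through 9, i.e. 10 levels counting the root), so the depth is the number of divisions: log_2(512) = 9

The recursion tree depth is log_2(512) = 9. At each level, the problem size is divided by 2, so it takes 9 divisions to reduce to a base case of size 1. The algorithm makes 7 recursive calls at each level.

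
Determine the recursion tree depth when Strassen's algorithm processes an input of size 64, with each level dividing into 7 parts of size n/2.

For divide and conquer with division factor 2:

Problem sizes at each level:
Level 0: 64
Level 1: 32
Level 2: 16
Level 3: 8
Level 4: 4
Level 5: 2
Level 6: 1

The root is level 0 and the size-1 base case is level 6 (the tree spans levels 0 through 6, i.e. 7 levels counting the root), so the depth is the number of divisions: log_2(64) = 6

The recursion tree depth is log_2(64) = 6. At each level, the problem size is divided by 2, so it takes 6 divisions to reduce to a base case of size 1. The algorithm makes 7 recursive calls at each level.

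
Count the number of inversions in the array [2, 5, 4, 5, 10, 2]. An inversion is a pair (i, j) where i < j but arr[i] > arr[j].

Finding inversions in [2, 5, 4, 5, 10, 2]:

(1, 2): arr[1]=5 > arr[2]=4
(1, 5): arr[1]=5 > arr[5]=2
(2, 5): arr[2]=4 > arr[5]=2
(3, 5): arr[3]=5 > arr[5]=2
(4, 5): arr[4]=10 > arr[5]=2

Total inversions: 5

The array has 5 inversion(s): (1,2), (1,5), (2,5), (3,5), (4,5). Each pair (i,j) satisfies i < j and arr[i] > arr[j].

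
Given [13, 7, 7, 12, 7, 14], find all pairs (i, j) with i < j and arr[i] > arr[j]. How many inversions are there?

Finding inversions in [13, 7, 7, 12, 7, 14]:

(0, 1): arr[0]=13 > arr[1]=7
(0, 2): arr[0]=13 > arr[2]=7
(0, 3): arr[0]=13 > arr[3]=12
(0, 4): arr[0]=13 > arr[4]=7
(3, 4): arr[3]=12 > arr[4]=7

Total inversions: 5

The array has 5 inversion(s): (0,1), (0,2), (0,3), (0,4), (3,4). Each pair (i,j) satisfies i < j and arr[i] > arr[j].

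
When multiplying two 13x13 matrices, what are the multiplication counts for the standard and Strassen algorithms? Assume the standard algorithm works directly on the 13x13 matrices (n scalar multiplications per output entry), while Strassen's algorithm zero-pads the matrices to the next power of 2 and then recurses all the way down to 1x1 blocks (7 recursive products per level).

Matrix multiplication for 13x13 matrices:

Strassen's algorithm requires power-of-2 dimensions. Pad 13x13 to 16x16 (next power of 2).

Standard algorithm: 13^3 = 2197 multiplications
Strassen's algorithm: 7^(log2(16)) = 7^4 = 2401 multiplications
Difference: 2197 - 2401 = -204 (Strassen uses MORE here due to padding overhead — for small or just-over-power-of-2 n, padding can outweigh the per-level savings)

Standard: 2197 multiplications (13^3). Strassen: 2401 multiplications (7^4, after padding to 16x16). Strassen reduces 8 recursive multiplications to 7 at each level.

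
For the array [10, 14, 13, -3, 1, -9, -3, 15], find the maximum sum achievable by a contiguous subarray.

Using Kadane's algorithm on [10, 14, 13, -3, 1, -9, -3, 15]:

Scanning through the array:
Position 1 (value 14): max_ending_here = 24, max_so_far = 24
Position 2 (value 13): max_ending_here = 37, max_so_far = 37
Position 3 (value -3): max_ending_here = 34, max_so_far = 37
Position 4 (value 1): max_ending_here = 35, max_so_far = 37
Position 5 (value -9): max_ending_here = 26, max_so_far = 37
Position 6 (value -3): max_ending_here = 23, max_so_far = 37
Position 7 (value 15): max_ending_here = 38, max_so_far = 38

Maximum subarray: [10, 14, 13, -3, 1, -9, -3, 15]
Maximum sum: 38

The maximum subarray is [10, 14, 13, -3, 1, -9, -3, 15] with sum 38. This subarray runs from index 0 to index 7.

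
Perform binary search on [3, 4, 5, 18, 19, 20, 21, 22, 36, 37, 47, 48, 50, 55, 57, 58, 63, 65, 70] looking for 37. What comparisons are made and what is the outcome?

Binary search for 37 in [3, 4, 5, 18, 19, 20, 21, 22, 36, 37, 47, 48, 50, 55, 57, 58, 63, 65, 70]:

lo=0, hi=18, mid=9, arr[mid]=37 -> Found target at index 9!

Binary search finds 37 at index 9 after 1 comparisons. The search repeatedly halves the search space by comparing with the middle element.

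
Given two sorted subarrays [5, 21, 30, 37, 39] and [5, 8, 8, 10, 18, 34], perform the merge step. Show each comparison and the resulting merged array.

Merging process:

Compare 5 vs 5: take 5 from left. Merged: [5]
Compare 21 vs 5: take 5 from right. Merged: [5, 5]
Compare 21 vs 8: take 8 from right. Merged: [5, 5, 8]
Compare 21 vs 8: take 8 from right. Merged: [5, 5, 8, 8]
Compare 21 vs 10: take 10 from right. Merged: [5, 5, 8, 8, 10]
Compare 21 vs 18: take 18 from right. Merged: [5, 5, 8, 8, 10, 18]
Compare 21 vs 34: take 21 from left. Merged: [5, 5, 8, 8, 10, 18, 21]
Compare 30 vs 34: take 30 from left. Merged: [5, 5, 8, 8, 10, 18, 21, 30]
Compare 37 vs 34: take 34 from right. Merged: [5, 5, 8, 8, 10, 18, 21, 30, 34]
Append remaining from left: [37, 39]. Merged: [5, 5, 8, 8, 10, 18, 21, 30, 34, 37, 39]

Final merged array: [5, 5, 8, 8, 10, 18, 21, 30, 34, 37, 39]
Total comparisons: 9

The merged array is [5, 5, 8, 8, 10, 18, 21, 30, 34, 37, 39], requiring 9 comparisons. The merge step runs in O(n) time where n is the total number of elements.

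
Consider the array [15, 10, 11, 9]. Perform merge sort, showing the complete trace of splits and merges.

Merge sort trace:

Split: [15, 10, 11, 9] -> [15, 10] and [11, 9]
  Split: [15, 10] -> [15] and [10]
  Merge: [15] + [10] -> [10, 15]
  Split: [11, 9] -> [11] and [9]
  Merge: [11] + [9] -> [9, 11]
Merge: [10, 15] + [9, 11] -> [9, 10, 11, 15]

Final sorted array: [9, 10, 11, 15]

The merge sort proceeds by recursively splitting the array and merging sorted halves.
After all merges, the sorted array is [9, 10, 11, 15].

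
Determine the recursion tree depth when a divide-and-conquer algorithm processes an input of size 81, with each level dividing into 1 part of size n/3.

For divide and conquer with division factor 3:

Problem sizes at each level:
Level 0: 81
Level 1: 27
Level 2: 9
Level 3: 3
Level 4: 1

The root is level 0 and the size-1 base case is level 4 (the tree spans levels 0 through 4, i.e. 5 levels counting the root), so the depth is the number of divisions: log_3(81) = 4

The recursion tree depth is log_3(81) = 4. At each level, the problem size is divided by 3, so it takes 4 divisions to reduce to a base case of size 1. The algorithm makes 1 recursive call at each level.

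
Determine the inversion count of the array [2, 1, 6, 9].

Finding inversions in [2, 1, 6, 9]:

(0, 1): arr[0]=2 > arr[1]=1

Total inversions: 1

The array has 1 inversion(s): (0,1). Each pair (i,j) satisfies i < j and arr[i] > arr[j].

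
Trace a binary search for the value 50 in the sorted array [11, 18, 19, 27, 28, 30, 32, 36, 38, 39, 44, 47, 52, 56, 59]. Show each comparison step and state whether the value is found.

Binary search for 50 in [11, 18, 19, 27, 28, 30, 32, 36, 38, 39, 44, 47, 52, 56, 59]:

lo=0, hi=14, mid=7, arr[mid]=36 -> 36 < 50, search right half
lo=8, hi=14, mid=11, arr[mid]=47 -> 47 < 50, search right half
lo=12, hi=14, mid=13, arr[mid]=56 -> 56 > 50, search left half
lo=12, hi=12, mid=12, arr[mid]=52 -> 52 > 50, search left half
lo=12 > hi=11, target 50 not found

Binary search determines that 50 is not in the array after 4 comparisons. The search space was exhausted without finding the target.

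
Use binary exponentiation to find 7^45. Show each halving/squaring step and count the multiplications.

Computing 7^45 by squaring (build up from 7^1; each line after the first costs one multiplication):

7^1 = 7
7^2 = (7^1)^2 = 7^2 = 49
7^4 = (7^2)^2 = 49^2 = 2401
7^5 = 7 * 7^4 = 7 * 2401 = 16807
7^10 = (7^5)^2 = 16807^2 = 282475249
7^11 = 7 * 7^10 = 7 * 282475249 = 1977326743
7^22 = (7^11)^2 = 1977326743^2 = 3909821048582988049
7^44 = (7^22)^2 = 3909821048582988049^2 = 15286700631942576193765185769276826401
7^45 = 7 * 7^44 = 7 * 15286700631942576193765185769276826401 = 107006904423598033356356300384937784807

Result: 107006904423598033356356300384937784807
Multiplications needed: 8 (8 lines after 7^1)

7^45 = 107006904423598033356356300384937784807. Using exponentiation by squaring, this requires 8 multiplications. The key idea: if the exponent is even, square the half-power; if odd, multiply by the base once.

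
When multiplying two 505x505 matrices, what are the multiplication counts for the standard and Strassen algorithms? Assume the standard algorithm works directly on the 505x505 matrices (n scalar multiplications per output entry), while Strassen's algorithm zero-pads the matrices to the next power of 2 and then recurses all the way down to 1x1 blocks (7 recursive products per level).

Matrix multiplication for 505x505 matrices:

Strassen's algorithm requires power-of-2 dimensions. Pad 505x505 to 512x512 (next power of 2).

Standard algorithm: 505^3 = 128787625 multiplications
Strassen's algorithm: 7^(log2(512)) = 7^9 = 40353607 multiplications
Savings: 128787625 - 40353607 = 88434018 multiplications

Standard: 128787625 multiplications (505^3). Strassen: 40353607 multiplications (7^9, after padding to 512x512). Strassen reduces 8 recursive multiplications to 7 at each level.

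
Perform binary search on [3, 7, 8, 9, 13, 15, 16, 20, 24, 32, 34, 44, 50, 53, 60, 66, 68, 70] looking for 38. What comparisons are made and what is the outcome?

Binary search for 38 in [3, 7, 8, 9, 13, 15, 16, 20, 24, 32, 34, 44, 50, 53, 60, 66, 68, 70]:

lo=0, hi=17, mid=8, arr[mid]=24 -> 24 < 38, search right half
lo=9, hi=17, mid=13, arr[mid]=53 -> 53 > 38, search left half
lo=9, hi=12, mid=10, arr[mid]=34 -> 34 < 38, search right half
lo=11, hi=12, mid=11, arr[mid]=44 -> 44 > 38, search left half
lo=11 > hi=10, target 38 not found

Binary search determines that 38 is not in the array after 4 comparisons. The search space was exhausted without finding the target.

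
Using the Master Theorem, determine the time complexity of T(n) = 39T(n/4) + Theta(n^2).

Master Theorem for T(n) = 39T(n/4) + O(n^2):

a = 39, b = 4, c = 2
log_b(a) = log_4(39) = 2.6427

Case 1: c = 2 < log_4(39) = 2.6427
T(n) = O(n^(log_4 39))

For T(n) = 39T(n/4) + O(n^2): log_4(39) = 2.6427. This is Case 1 of the Master Theorem (c < log_b(a), work dominated by leaves), giving O(n^(log_4 39)).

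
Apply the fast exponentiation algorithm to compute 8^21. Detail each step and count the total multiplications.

Computing 8^21 by squaring (build up from 8^1; each line after the first costs one multiplication):

8^1 = 8
8^2 = (8^1)^2 = 8^2 = 64
8^4 = (8^2)^2 = 64^2 = 4096
8^5 = 8 * 8^4 = 8 * 4096 = 32768
8^10 = (8^5)^2 = 32768^2 = 1073741824
8^20 = (8^10)^2 = 1073741824^2 = 1152921504606846976
8^21 = 8 * 8^20 = 8 * 1152921504606846976 = 9223372036854775808

Result: 9223372036854775808
Multiplications needed: 6 (6 lines after 8^1)

8^21 = 9223372036854775808. Using exponentiation by squaring, this requires 6 multiplications. The key idea: if the exponent is even, square the half-power; if odd, multiply by the base once.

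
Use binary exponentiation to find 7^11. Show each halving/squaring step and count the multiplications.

Computing 7^11 by squaring (build up from 7^1; each line after the first costs one multiplication):

7^1 = 7
7^2 = (7^1)^2 = 7^2 = 49
7^4 = (7^2)^2 = 49^2 = 2401
7^5 = 7 * 7^4 = 7 * 2401 = 16807
7^10 = (7^5)^2 = 16807^2 = 282475249
7^11 = 7 * 7^10 = 7 * 282475249 = 1977326743

Result: 1977326743
Multiplications needed: 5 (5 lines after 7^1)

7^11 = 1977326743. Using exponentiation by squaring, this requires 5 multiplications. The key idea: if the exponent is even, square the half-power; if odd, multiply by the base once.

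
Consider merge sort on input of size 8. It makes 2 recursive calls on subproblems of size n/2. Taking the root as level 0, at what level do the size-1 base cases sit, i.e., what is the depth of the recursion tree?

For divide and conquer with division factor 2:

Problem sizes at each level:
Level 0: 8
Level 1: 4
Level 2: 2
Level 3: 1

The root is level 0 and the size-1 base case is level 3 (the tree spans levels 0 through 3, i.e. 4 levels counting the root), so the depth is the number of divisions: log_2(8) = 3

The recursion tree depth is log_2(8) = 3. At each level, the problem size is divided by 2, so it takes 3 divisions to reduce to a base case of size 1. The algorithm makes 2 recursive calls at each level.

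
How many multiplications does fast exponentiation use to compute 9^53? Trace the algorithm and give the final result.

Computing 9^53 by squaring (build up from 9^1; each line after the first costs one multiplication):

9^1 = 9
9^2 = (9^1)^2 = 9^2 = 81
9^3 = 9 * 9^2 = 9 * 81 = 729
9^6 = (9^3)^2 = 729^2 = 531441
9^12 = (9^6)^2 = 531441^2 = 282429536481
9^13 = 9 * 9^12 = 9 * 282429536481 = 2541865828329
9^26 = (9^13)^2 = 2541865828329^2 = 6461081889226673298932241
9^52 = (9^26)^2 = 6461081889226673298932241^2 = 41745579179292917813953351511015323088870709282081
9^53 = 9 * 9^52 = 9 * 41745579179292917813953351511015323088870709282081 = 375710212613636260325580163599137907799836383538729

Result: 375710212613636260325580163599137907799836383538729
Multiplications needed: 8 (8 lines after 9^1)

9^53 = 375710212613636260325580163599137907799836383538729. Using exponentiation by squaring, this requires 8 multiplications. The key idea: if the exponent is even, square the half-power; if odd, multiply by the base once.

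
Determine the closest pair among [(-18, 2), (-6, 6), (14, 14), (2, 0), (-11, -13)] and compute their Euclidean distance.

Computing all pairwise distances among 5 points:

d((-18, 2), (-6, 6)) = 12.6491
d((-18, 2), (14, 14)) = 34.176
d((-18, 2), (2, 0)) = 20.0998
d((-18, 2), (-11, -13)) = 16.5529
d((-6, 6), (14, 14)) = 21.5407
d((-6, 6), (2, 0)) = 10.0 <-- minimum
d((-6, 6), (-11, -13)) = 19.6469
d((14, 14), (2, 0)) = 18.4391
d((14, 14), (-11, -13)) = 36.7967
d((2, 0), (-11, -13)) = 18.3848

Closest pair: (-6, 6) and (2, 0) with distance 10.0

The closest pair is (-6, 6) and (2, 0) with Euclidean distance 10.0. For 5 points, brute-force pairwise comparison is shown above. For large n, the divide-and-conquer algorithm (sort by x, recurse on halves, check the dividing strip) achieves O(n log n).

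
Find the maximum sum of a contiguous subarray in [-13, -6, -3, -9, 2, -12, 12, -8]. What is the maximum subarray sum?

Using Kadane's algorithm on [-13, -6, -3, -9, 2, -12, 12, -8]:

Scanning through the array:
Position 1 (value -6): max_ending_here = -6, max_so_far = -6
Position 2 (value -3): max_ending_here = -3, max_so_far = -3
Position 3 (value -9): max_ending_here = -9, max_so_far = -3
Position 4 (value 2): max_ending_here = 2, max_so_far = 2
Position 5 (value -12): max_ending_here = -10, max_so_far = 2
Position 6 (value 12): max_ending_here = 12, max_so_far = 12
Position 7 (value -8): max_ending_here = 4, max_so_far = 12

Maximum subarray: [12]
Maximum sum: 12

The maximum subarray is [12] with sum 12. This subarray runs from index 6 to index 6.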